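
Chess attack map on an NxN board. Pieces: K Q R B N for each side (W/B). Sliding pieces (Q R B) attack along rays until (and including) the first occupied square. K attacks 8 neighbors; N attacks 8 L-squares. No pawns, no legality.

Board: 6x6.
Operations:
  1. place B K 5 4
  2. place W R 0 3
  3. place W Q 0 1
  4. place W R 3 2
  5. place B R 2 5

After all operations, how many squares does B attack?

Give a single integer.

Op 1: place BK@(5,4)
Op 2: place WR@(0,3)
Op 3: place WQ@(0,1)
Op 4: place WR@(3,2)
Op 5: place BR@(2,5)
Per-piece attacks for B:
  BR@(2,5): attacks (2,4) (2,3) (2,2) (2,1) (2,0) (3,5) (4,5) (5,5) (1,5) (0,5)
  BK@(5,4): attacks (5,5) (5,3) (4,4) (4,5) (4,3)
Union (13 distinct): (0,5) (1,5) (2,0) (2,1) (2,2) (2,3) (2,4) (3,5) (4,3) (4,4) (4,5) (5,3) (5,5)

Answer: 13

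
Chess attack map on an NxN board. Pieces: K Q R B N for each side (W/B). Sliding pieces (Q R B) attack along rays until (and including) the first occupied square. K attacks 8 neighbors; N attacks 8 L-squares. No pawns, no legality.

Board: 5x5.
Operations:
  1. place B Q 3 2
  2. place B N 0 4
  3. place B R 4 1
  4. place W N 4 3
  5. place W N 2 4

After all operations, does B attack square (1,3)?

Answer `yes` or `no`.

Op 1: place BQ@(3,2)
Op 2: place BN@(0,4)
Op 3: place BR@(4,1)
Op 4: place WN@(4,3)
Op 5: place WN@(2,4)
Per-piece attacks for B:
  BN@(0,4): attacks (1,2) (2,3)
  BQ@(3,2): attacks (3,3) (3,4) (3,1) (3,0) (4,2) (2,2) (1,2) (0,2) (4,3) (4,1) (2,3) (1,4) (2,1) (1,0) [ray(1,1) blocked at (4,3); ray(1,-1) blocked at (4,1)]
  BR@(4,1): attacks (4,2) (4,3) (4,0) (3,1) (2,1) (1,1) (0,1) [ray(0,1) blocked at (4,3)]
B attacks (1,3): no

Answer: no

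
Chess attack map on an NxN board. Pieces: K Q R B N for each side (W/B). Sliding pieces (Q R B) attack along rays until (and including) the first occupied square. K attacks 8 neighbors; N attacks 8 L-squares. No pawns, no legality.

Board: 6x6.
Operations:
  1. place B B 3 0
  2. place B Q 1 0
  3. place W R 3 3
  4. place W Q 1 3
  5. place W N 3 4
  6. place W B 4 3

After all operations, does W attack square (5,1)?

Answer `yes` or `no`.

Answer: no

Derivation:
Op 1: place BB@(3,0)
Op 2: place BQ@(1,0)
Op 3: place WR@(3,3)
Op 4: place WQ@(1,3)
Op 5: place WN@(3,4)
Op 6: place WB@(4,3)
Per-piece attacks for W:
  WQ@(1,3): attacks (1,4) (1,5) (1,2) (1,1) (1,0) (2,3) (3,3) (0,3) (2,4) (3,5) (2,2) (3,1) (4,0) (0,4) (0,2) [ray(0,-1) blocked at (1,0); ray(1,0) blocked at (3,3)]
  WR@(3,3): attacks (3,4) (3,2) (3,1) (3,0) (4,3) (2,3) (1,3) [ray(0,1) blocked at (3,4); ray(0,-1) blocked at (3,0); ray(1,0) blocked at (4,3); ray(-1,0) blocked at (1,3)]
  WN@(3,4): attacks (5,5) (1,5) (4,2) (5,3) (2,2) (1,3)
  WB@(4,3): attacks (5,4) (5,2) (3,4) (3,2) (2,1) (1,0) [ray(-1,1) blocked at (3,4); ray(-1,-1) blocked at (1,0)]
W attacks (5,1): no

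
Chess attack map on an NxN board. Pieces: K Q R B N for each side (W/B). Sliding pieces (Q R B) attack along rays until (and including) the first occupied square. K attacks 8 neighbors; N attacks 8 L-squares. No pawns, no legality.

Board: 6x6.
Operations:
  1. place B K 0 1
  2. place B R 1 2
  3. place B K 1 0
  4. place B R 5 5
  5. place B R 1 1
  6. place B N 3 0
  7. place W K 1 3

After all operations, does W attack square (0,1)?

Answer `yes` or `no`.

Answer: no

Derivation:
Op 1: place BK@(0,1)
Op 2: place BR@(1,2)
Op 3: place BK@(1,0)
Op 4: place BR@(5,5)
Op 5: place BR@(1,1)
Op 6: place BN@(3,0)
Op 7: place WK@(1,3)
Per-piece attacks for W:
  WK@(1,3): attacks (1,4) (1,2) (2,3) (0,3) (2,4) (2,2) (0,4) (0,2)
W attacks (0,1): no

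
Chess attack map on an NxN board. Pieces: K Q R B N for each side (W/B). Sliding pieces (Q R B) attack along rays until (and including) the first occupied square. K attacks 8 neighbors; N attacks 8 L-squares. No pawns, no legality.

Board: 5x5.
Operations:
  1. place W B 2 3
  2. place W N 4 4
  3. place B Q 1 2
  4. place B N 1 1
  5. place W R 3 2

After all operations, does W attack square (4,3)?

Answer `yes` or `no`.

Op 1: place WB@(2,3)
Op 2: place WN@(4,4)
Op 3: place BQ@(1,2)
Op 4: place BN@(1,1)
Op 5: place WR@(3,2)
Per-piece attacks for W:
  WB@(2,3): attacks (3,4) (3,2) (1,4) (1,2) [ray(1,-1) blocked at (3,2); ray(-1,-1) blocked at (1,2)]
  WR@(3,2): attacks (3,3) (3,4) (3,1) (3,0) (4,2) (2,2) (1,2) [ray(-1,0) blocked at (1,2)]
  WN@(4,4): attacks (3,2) (2,3)
W attacks (4,3): no

Answer: no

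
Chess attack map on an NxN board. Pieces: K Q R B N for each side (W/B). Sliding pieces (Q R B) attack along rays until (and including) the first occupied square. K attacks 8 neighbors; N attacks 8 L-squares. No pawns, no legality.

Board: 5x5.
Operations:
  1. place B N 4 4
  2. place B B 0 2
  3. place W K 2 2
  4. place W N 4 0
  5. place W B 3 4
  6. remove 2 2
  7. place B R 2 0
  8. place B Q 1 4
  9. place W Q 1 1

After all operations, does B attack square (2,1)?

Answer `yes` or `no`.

Op 1: place BN@(4,4)
Op 2: place BB@(0,2)
Op 3: place WK@(2,2)
Op 4: place WN@(4,0)
Op 5: place WB@(3,4)
Op 6: remove (2,2)
Op 7: place BR@(2,0)
Op 8: place BQ@(1,4)
Op 9: place WQ@(1,1)
Per-piece attacks for B:
  BB@(0,2): attacks (1,3) (2,4) (1,1) [ray(1,-1) blocked at (1,1)]
  BQ@(1,4): attacks (1,3) (1,2) (1,1) (2,4) (3,4) (0,4) (2,3) (3,2) (4,1) (0,3) [ray(0,-1) blocked at (1,1); ray(1,0) blocked at (3,4)]
  BR@(2,0): attacks (2,1) (2,2) (2,3) (2,4) (3,0) (4,0) (1,0) (0,0) [ray(1,0) blocked at (4,0)]
  BN@(4,4): attacks (3,2) (2,3)
B attacks (2,1): yes

Answer: yes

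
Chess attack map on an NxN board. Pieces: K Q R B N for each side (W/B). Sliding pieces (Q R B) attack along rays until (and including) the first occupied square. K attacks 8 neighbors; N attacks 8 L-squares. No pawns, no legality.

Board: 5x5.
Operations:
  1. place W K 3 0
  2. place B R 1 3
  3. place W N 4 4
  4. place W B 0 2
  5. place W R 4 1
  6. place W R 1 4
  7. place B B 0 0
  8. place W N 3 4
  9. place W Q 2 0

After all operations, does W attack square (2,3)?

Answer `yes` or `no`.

Answer: yes

Derivation:
Op 1: place WK@(3,0)
Op 2: place BR@(1,3)
Op 3: place WN@(4,4)
Op 4: place WB@(0,2)
Op 5: place WR@(4,1)
Op 6: place WR@(1,4)
Op 7: place BB@(0,0)
Op 8: place WN@(3,4)
Op 9: place WQ@(2,0)
Per-piece attacks for W:
  WB@(0,2): attacks (1,3) (1,1) (2,0) [ray(1,1) blocked at (1,3); ray(1,-1) blocked at (2,0)]
  WR@(1,4): attacks (1,3) (2,4) (3,4) (0,4) [ray(0,-1) blocked at (1,3); ray(1,0) blocked at (3,4)]
  WQ@(2,0): attacks (2,1) (2,2) (2,3) (2,4) (3,0) (1,0) (0,0) (3,1) (4,2) (1,1) (0,2) [ray(1,0) blocked at (3,0); ray(-1,0) blocked at (0,0); ray(-1,1) blocked at (0,2)]
  WK@(3,0): attacks (3,1) (4,0) (2,0) (4,1) (2,1)
  WN@(3,4): attacks (4,2) (2,2) (1,3)
  WR@(4,1): attacks (4,2) (4,3) (4,4) (4,0) (3,1) (2,1) (1,1) (0,1) [ray(0,1) blocked at (4,4)]
  WN@(4,4): attacks (3,2) (2,3)
W attacks (2,3): yes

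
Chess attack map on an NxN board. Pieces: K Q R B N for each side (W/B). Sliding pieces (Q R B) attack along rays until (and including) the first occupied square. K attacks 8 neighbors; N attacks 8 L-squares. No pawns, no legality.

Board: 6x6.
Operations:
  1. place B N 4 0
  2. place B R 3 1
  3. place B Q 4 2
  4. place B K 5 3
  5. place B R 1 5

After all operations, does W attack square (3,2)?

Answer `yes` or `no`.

Answer: no

Derivation:
Op 1: place BN@(4,0)
Op 2: place BR@(3,1)
Op 3: place BQ@(4,2)
Op 4: place BK@(5,3)
Op 5: place BR@(1,5)
Per-piece attacks for W:
W attacks (3,2): no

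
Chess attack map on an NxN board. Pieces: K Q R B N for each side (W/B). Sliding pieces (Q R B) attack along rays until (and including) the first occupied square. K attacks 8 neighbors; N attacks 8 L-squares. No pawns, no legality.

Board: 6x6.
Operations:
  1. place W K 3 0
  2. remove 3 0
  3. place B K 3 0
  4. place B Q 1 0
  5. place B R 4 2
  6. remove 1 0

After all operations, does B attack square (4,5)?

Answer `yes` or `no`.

Op 1: place WK@(3,0)
Op 2: remove (3,0)
Op 3: place BK@(3,0)
Op 4: place BQ@(1,0)
Op 5: place BR@(4,2)
Op 6: remove (1,0)
Per-piece attacks for B:
  BK@(3,0): attacks (3,1) (4,0) (2,0) (4,1) (2,1)
  BR@(4,2): attacks (4,3) (4,4) (4,5) (4,1) (4,0) (5,2) (3,2) (2,2) (1,2) (0,2)
B attacks (4,5): yes

Answer: yes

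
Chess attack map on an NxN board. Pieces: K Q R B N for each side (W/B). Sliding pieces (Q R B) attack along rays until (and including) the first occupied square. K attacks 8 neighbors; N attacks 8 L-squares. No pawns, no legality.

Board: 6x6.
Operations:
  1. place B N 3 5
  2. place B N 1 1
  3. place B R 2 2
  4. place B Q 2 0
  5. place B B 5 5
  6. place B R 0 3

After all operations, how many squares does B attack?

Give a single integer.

Answer: 29

Derivation:
Op 1: place BN@(3,5)
Op 2: place BN@(1,1)
Op 3: place BR@(2,2)
Op 4: place BQ@(2,0)
Op 5: place BB@(5,5)
Op 6: place BR@(0,3)
Per-piece attacks for B:
  BR@(0,3): attacks (0,4) (0,5) (0,2) (0,1) (0,0) (1,3) (2,3) (3,3) (4,3) (5,3)
  BN@(1,1): attacks (2,3) (3,2) (0,3) (3,0)
  BQ@(2,0): attacks (2,1) (2,2) (3,0) (4,0) (5,0) (1,0) (0,0) (3,1) (4,2) (5,3) (1,1) [ray(0,1) blocked at (2,2); ray(-1,1) blocked at (1,1)]
  BR@(2,2): attacks (2,3) (2,4) (2,5) (2,1) (2,0) (3,2) (4,2) (5,2) (1,2) (0,2) [ray(0,-1) blocked at (2,0)]
  BN@(3,5): attacks (4,3) (5,4) (2,3) (1,4)
  BB@(5,5): attacks (4,4) (3,3) (2,2) [ray(-1,-1) blocked at (2,2)]
Union (29 distinct): (0,0) (0,1) (0,2) (0,3) (0,4) (0,5) (1,0) (1,1) (1,2) (1,3) (1,4) (2,0) (2,1) (2,2) (2,3) (2,4) (2,5) (3,0) (3,1) (3,2) (3,3) (4,0) (4,2) (4,3) (4,4) (5,0) (5,2) (5,3) (5,4)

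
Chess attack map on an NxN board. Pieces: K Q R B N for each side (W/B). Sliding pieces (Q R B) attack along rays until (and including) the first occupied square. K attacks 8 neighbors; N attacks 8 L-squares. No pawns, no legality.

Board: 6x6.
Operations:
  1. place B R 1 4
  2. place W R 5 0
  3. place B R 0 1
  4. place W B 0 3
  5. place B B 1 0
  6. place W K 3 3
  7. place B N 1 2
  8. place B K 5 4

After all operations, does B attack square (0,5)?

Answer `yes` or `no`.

Answer: no

Derivation:
Op 1: place BR@(1,4)
Op 2: place WR@(5,0)
Op 3: place BR@(0,1)
Op 4: place WB@(0,3)
Op 5: place BB@(1,0)
Op 6: place WK@(3,3)
Op 7: place BN@(1,2)
Op 8: place BK@(5,4)
Per-piece attacks for B:
  BR@(0,1): attacks (0,2) (0,3) (0,0) (1,1) (2,1) (3,1) (4,1) (5,1) [ray(0,1) blocked at (0,3)]
  BB@(1,0): attacks (2,1) (3,2) (4,3) (5,4) (0,1) [ray(1,1) blocked at (5,4); ray(-1,1) blocked at (0,1)]
  BN@(1,2): attacks (2,4) (3,3) (0,4) (2,0) (3,1) (0,0)
  BR@(1,4): attacks (1,5) (1,3) (1,2) (2,4) (3,4) (4,4) (5,4) (0,4) [ray(0,-1) blocked at (1,2); ray(1,0) blocked at (5,4)]
  BK@(5,4): attacks (5,5) (5,3) (4,4) (4,5) (4,3)
B attacks (0,5): no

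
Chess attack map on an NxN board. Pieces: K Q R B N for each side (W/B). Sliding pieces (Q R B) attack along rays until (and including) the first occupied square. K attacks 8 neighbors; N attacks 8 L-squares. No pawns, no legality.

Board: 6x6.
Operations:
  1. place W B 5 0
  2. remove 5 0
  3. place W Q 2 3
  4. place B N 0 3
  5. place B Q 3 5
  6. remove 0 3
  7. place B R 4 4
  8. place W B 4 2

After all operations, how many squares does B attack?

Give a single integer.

Answer: 19

Derivation:
Op 1: place WB@(5,0)
Op 2: remove (5,0)
Op 3: place WQ@(2,3)
Op 4: place BN@(0,3)
Op 5: place BQ@(3,5)
Op 6: remove (0,3)
Op 7: place BR@(4,4)
Op 8: place WB@(4,2)
Per-piece attacks for B:
  BQ@(3,5): attacks (3,4) (3,3) (3,2) (3,1) (3,0) (4,5) (5,5) (2,5) (1,5) (0,5) (4,4) (2,4) (1,3) (0,2) [ray(1,-1) blocked at (4,4)]
  BR@(4,4): attacks (4,5) (4,3) (4,2) (5,4) (3,4) (2,4) (1,4) (0,4) [ray(0,-1) blocked at (4,2)]
Union (19 distinct): (0,2) (0,4) (0,5) (1,3) (1,4) (1,5) (2,4) (2,5) (3,0) (3,1) (3,2) (3,3) (3,4) (4,2) (4,3) (4,4) (4,5) (5,4) (5,5)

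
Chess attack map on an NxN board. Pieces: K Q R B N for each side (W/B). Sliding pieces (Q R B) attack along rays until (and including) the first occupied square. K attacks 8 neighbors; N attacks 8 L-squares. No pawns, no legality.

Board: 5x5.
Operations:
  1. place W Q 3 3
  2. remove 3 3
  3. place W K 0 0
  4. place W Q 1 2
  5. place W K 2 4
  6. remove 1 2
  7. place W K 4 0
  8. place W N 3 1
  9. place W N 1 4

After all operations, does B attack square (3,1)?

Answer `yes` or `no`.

Op 1: place WQ@(3,3)
Op 2: remove (3,3)
Op 3: place WK@(0,0)
Op 4: place WQ@(1,2)
Op 5: place WK@(2,4)
Op 6: remove (1,2)
Op 7: place WK@(4,0)
Op 8: place WN@(3,1)
Op 9: place WN@(1,4)
Per-piece attacks for B:
B attacks (3,1): no

Answer: no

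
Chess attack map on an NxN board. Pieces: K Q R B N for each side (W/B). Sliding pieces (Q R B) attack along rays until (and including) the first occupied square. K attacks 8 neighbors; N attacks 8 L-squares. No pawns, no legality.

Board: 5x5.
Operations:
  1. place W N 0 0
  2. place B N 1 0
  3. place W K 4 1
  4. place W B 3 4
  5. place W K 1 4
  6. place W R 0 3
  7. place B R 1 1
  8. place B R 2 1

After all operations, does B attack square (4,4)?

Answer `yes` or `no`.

Answer: no

Derivation:
Op 1: place WN@(0,0)
Op 2: place BN@(1,0)
Op 3: place WK@(4,1)
Op 4: place WB@(3,4)
Op 5: place WK@(1,4)
Op 6: place WR@(0,3)
Op 7: place BR@(1,1)
Op 8: place BR@(2,1)
Per-piece attacks for B:
  BN@(1,0): attacks (2,2) (3,1) (0,2)
  BR@(1,1): attacks (1,2) (1,3) (1,4) (1,0) (2,1) (0,1) [ray(0,1) blocked at (1,4); ray(0,-1) blocked at (1,0); ray(1,0) blocked at (2,1)]
  BR@(2,1): attacks (2,2) (2,3) (2,4) (2,0) (3,1) (4,1) (1,1) [ray(1,0) blocked at (4,1); ray(-1,0) blocked at (1,1)]
B attacks (4,4): no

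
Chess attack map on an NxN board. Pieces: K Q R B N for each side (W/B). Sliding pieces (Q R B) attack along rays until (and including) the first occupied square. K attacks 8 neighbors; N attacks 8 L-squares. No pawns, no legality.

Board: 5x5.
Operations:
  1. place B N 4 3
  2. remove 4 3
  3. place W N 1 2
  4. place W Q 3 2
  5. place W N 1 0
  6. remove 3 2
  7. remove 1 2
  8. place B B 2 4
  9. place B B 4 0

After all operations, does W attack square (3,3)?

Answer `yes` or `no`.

Answer: no

Derivation:
Op 1: place BN@(4,3)
Op 2: remove (4,3)
Op 3: place WN@(1,2)
Op 4: place WQ@(3,2)
Op 5: place WN@(1,0)
Op 6: remove (3,2)
Op 7: remove (1,2)
Op 8: place BB@(2,4)
Op 9: place BB@(4,0)
Per-piece attacks for W:
  WN@(1,0): attacks (2,2) (3,1) (0,2)
W attacks (3,3): no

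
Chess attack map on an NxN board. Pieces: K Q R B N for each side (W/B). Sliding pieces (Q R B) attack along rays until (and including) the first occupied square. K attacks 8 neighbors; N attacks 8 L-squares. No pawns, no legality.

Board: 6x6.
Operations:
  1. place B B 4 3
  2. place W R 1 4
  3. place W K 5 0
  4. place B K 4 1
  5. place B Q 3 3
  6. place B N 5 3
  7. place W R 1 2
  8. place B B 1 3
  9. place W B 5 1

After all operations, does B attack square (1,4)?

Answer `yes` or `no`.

Answer: no

Derivation:
Op 1: place BB@(4,3)
Op 2: place WR@(1,4)
Op 3: place WK@(5,0)
Op 4: place BK@(4,1)
Op 5: place BQ@(3,3)
Op 6: place BN@(5,3)
Op 7: place WR@(1,2)
Op 8: place BB@(1,3)
Op 9: place WB@(5,1)
Per-piece attacks for B:
  BB@(1,3): attacks (2,4) (3,5) (2,2) (3,1) (4,0) (0,4) (0,2)
  BQ@(3,3): attacks (3,4) (3,5) (3,2) (3,1) (3,0) (4,3) (2,3) (1,3) (4,4) (5,5) (4,2) (5,1) (2,4) (1,5) (2,2) (1,1) (0,0) [ray(1,0) blocked at (4,3); ray(-1,0) blocked at (1,3); ray(1,-1) blocked at (5,1)]
  BK@(4,1): attacks (4,2) (4,0) (5,1) (3,1) (5,2) (5,0) (3,2) (3,0)
  BB@(4,3): attacks (5,4) (5,2) (3,4) (2,5) (3,2) (2,1) (1,0)
  BN@(5,3): attacks (4,5) (3,4) (4,1) (3,2)
B attacks (1,4): no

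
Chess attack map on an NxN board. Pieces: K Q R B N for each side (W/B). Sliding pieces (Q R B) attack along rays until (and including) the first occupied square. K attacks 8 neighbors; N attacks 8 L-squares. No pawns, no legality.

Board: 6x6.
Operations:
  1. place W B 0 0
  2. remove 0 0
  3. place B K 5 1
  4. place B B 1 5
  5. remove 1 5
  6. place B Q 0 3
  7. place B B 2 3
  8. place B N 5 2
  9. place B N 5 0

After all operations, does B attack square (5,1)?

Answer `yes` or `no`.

Answer: no

Derivation:
Op 1: place WB@(0,0)
Op 2: remove (0,0)
Op 3: place BK@(5,1)
Op 4: place BB@(1,5)
Op 5: remove (1,5)
Op 6: place BQ@(0,3)
Op 7: place BB@(2,3)
Op 8: place BN@(5,2)
Op 9: place BN@(5,0)
Per-piece attacks for B:
  BQ@(0,3): attacks (0,4) (0,5) (0,2) (0,1) (0,0) (1,3) (2,3) (1,4) (2,5) (1,2) (2,1) (3,0) [ray(1,0) blocked at (2,3)]
  BB@(2,3): attacks (3,4) (4,5) (3,2) (4,1) (5,0) (1,4) (0,5) (1,2) (0,1) [ray(1,-1) blocked at (5,0)]
  BN@(5,0): attacks (4,2) (3,1)
  BK@(5,1): attacks (5,2) (5,0) (4,1) (4,2) (4,0)
  BN@(5,2): attacks (4,4) (3,3) (4,0) (3,1)
B attacks (5,1): no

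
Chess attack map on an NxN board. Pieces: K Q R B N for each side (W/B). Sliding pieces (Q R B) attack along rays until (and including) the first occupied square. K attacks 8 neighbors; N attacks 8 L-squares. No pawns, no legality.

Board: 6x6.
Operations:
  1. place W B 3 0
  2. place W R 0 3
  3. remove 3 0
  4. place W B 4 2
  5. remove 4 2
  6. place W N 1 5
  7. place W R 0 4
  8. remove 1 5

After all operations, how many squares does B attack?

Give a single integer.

Op 1: place WB@(3,0)
Op 2: place WR@(0,3)
Op 3: remove (3,0)
Op 4: place WB@(4,2)
Op 5: remove (4,2)
Op 6: place WN@(1,5)
Op 7: place WR@(0,4)
Op 8: remove (1,5)
Per-piece attacks for B:
Union (0 distinct): (none)

Answer: 0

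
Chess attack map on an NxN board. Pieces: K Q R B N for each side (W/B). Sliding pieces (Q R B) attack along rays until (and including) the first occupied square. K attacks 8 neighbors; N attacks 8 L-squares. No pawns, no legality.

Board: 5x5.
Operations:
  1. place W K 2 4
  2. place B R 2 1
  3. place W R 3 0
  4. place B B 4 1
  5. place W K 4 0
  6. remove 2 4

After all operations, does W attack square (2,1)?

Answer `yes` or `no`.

Op 1: place WK@(2,4)
Op 2: place BR@(2,1)
Op 3: place WR@(3,0)
Op 4: place BB@(4,1)
Op 5: place WK@(4,0)
Op 6: remove (2,4)
Per-piece attacks for W:
  WR@(3,0): attacks (3,1) (3,2) (3,3) (3,4) (4,0) (2,0) (1,0) (0,0) [ray(1,0) blocked at (4,0)]
  WK@(4,0): attacks (4,1) (3,0) (3,1)
W attacks (2,1): no

Answer: no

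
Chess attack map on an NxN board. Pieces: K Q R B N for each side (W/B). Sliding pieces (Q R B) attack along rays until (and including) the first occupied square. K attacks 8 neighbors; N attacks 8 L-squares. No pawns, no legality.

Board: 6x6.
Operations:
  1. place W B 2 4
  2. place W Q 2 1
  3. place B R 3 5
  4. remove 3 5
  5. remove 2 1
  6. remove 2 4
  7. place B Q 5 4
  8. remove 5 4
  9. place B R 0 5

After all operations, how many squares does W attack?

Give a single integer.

Op 1: place WB@(2,4)
Op 2: place WQ@(2,1)
Op 3: place BR@(3,5)
Op 4: remove (3,5)
Op 5: remove (2,1)
Op 6: remove (2,4)
Op 7: place BQ@(5,4)
Op 8: remove (5,4)
Op 9: place BR@(0,5)
Per-piece attacks for W:
Union (0 distinct): (none)

Answer: 0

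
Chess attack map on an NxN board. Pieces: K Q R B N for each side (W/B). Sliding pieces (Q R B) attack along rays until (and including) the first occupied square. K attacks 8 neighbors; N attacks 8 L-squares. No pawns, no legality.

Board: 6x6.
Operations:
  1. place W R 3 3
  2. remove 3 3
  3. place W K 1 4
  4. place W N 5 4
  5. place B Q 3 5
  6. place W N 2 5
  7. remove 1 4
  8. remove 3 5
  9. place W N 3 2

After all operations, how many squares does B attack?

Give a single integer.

Op 1: place WR@(3,3)
Op 2: remove (3,3)
Op 3: place WK@(1,4)
Op 4: place WN@(5,4)
Op 5: place BQ@(3,5)
Op 6: place WN@(2,5)
Op 7: remove (1,4)
Op 8: remove (3,5)
Op 9: place WN@(3,2)
Per-piece attacks for B:
Union (0 distinct): (none)

Answer: 0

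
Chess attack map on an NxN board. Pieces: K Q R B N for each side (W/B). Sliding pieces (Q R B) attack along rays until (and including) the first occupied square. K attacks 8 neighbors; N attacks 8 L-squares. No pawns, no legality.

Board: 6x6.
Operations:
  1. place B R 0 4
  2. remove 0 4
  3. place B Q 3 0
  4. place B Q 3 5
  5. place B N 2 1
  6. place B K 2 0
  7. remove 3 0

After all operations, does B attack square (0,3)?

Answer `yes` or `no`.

Op 1: place BR@(0,4)
Op 2: remove (0,4)
Op 3: place BQ@(3,0)
Op 4: place BQ@(3,5)
Op 5: place BN@(2,1)
Op 6: place BK@(2,0)
Op 7: remove (3,0)
Per-piece attacks for B:
  BK@(2,0): attacks (2,1) (3,0) (1,0) (3,1) (1,1)
  BN@(2,1): attacks (3,3) (4,2) (1,3) (0,2) (4,0) (0,0)
  BQ@(3,5): attacks (3,4) (3,3) (3,2) (3,1) (3,0) (4,5) (5,5) (2,5) (1,5) (0,5) (4,4) (5,3) (2,4) (1,3) (0,2)
B attacks (0,3): no

Answer: no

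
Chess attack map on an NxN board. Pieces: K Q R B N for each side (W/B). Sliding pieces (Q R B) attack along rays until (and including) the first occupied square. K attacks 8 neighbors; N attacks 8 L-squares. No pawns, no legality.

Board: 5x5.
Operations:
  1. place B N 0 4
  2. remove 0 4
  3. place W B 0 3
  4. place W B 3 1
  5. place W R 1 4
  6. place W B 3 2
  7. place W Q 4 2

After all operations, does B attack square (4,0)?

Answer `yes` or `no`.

Op 1: place BN@(0,4)
Op 2: remove (0,4)
Op 3: place WB@(0,3)
Op 4: place WB@(3,1)
Op 5: place WR@(1,4)
Op 6: place WB@(3,2)
Op 7: place WQ@(4,2)
Per-piece attacks for B:
B attacks (4,0): no

Answer: no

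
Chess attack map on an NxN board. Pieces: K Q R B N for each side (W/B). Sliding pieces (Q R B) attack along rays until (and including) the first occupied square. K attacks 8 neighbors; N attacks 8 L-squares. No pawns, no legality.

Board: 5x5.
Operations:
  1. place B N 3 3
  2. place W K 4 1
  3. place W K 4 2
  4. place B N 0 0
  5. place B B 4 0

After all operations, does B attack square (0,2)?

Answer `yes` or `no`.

Answer: no

Derivation:
Op 1: place BN@(3,3)
Op 2: place WK@(4,1)
Op 3: place WK@(4,2)
Op 4: place BN@(0,0)
Op 5: place BB@(4,0)
Per-piece attacks for B:
  BN@(0,0): attacks (1,2) (2,1)
  BN@(3,3): attacks (1,4) (4,1) (2,1) (1,2)
  BB@(4,0): attacks (3,1) (2,2) (1,3) (0,4)
B attacks (0,2): no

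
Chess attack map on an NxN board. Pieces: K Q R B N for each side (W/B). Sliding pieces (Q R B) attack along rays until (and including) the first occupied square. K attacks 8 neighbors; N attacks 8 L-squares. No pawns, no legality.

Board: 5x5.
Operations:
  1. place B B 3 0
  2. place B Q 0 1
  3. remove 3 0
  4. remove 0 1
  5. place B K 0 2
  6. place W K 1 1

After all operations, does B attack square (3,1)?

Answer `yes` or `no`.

Answer: no

Derivation:
Op 1: place BB@(3,0)
Op 2: place BQ@(0,1)
Op 3: remove (3,0)
Op 4: remove (0,1)
Op 5: place BK@(0,2)
Op 6: place WK@(1,1)
Per-piece attacks for B:
  BK@(0,2): attacks (0,3) (0,1) (1,2) (1,3) (1,1)
B attacks (3,1): no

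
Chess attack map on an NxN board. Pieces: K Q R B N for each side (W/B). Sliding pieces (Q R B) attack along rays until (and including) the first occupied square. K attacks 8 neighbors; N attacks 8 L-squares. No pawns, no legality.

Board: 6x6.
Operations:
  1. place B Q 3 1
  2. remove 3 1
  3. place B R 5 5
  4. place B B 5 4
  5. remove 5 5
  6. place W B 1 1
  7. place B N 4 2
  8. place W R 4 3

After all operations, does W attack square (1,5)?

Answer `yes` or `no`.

Op 1: place BQ@(3,1)
Op 2: remove (3,1)
Op 3: place BR@(5,5)
Op 4: place BB@(5,4)
Op 5: remove (5,5)
Op 6: place WB@(1,1)
Op 7: place BN@(4,2)
Op 8: place WR@(4,3)
Per-piece attacks for W:
  WB@(1,1): attacks (2,2) (3,3) (4,4) (5,5) (2,0) (0,2) (0,0)
  WR@(4,3): attacks (4,4) (4,5) (4,2) (5,3) (3,3) (2,3) (1,3) (0,3) [ray(0,-1) blocked at (4,2)]
W attacks (1,5): no

Answer: no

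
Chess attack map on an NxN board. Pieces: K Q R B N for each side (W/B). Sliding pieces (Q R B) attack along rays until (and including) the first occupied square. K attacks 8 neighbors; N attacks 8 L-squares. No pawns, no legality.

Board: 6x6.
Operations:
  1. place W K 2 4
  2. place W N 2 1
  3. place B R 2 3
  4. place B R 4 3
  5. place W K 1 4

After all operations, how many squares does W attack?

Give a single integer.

Answer: 16

Derivation:
Op 1: place WK@(2,4)
Op 2: place WN@(2,1)
Op 3: place BR@(2,3)
Op 4: place BR@(4,3)
Op 5: place WK@(1,4)
Per-piece attacks for W:
  WK@(1,4): attacks (1,5) (1,3) (2,4) (0,4) (2,5) (2,3) (0,5) (0,3)
  WN@(2,1): attacks (3,3) (4,2) (1,3) (0,2) (4,0) (0,0)
  WK@(2,4): attacks (2,5) (2,3) (3,4) (1,4) (3,5) (3,3) (1,5) (1,3)
Union (16 distinct): (0,0) (0,2) (0,3) (0,4) (0,5) (1,3) (1,4) (1,5) (2,3) (2,4) (2,5) (3,3) (3,4) (3,5) (4,0) (4,2)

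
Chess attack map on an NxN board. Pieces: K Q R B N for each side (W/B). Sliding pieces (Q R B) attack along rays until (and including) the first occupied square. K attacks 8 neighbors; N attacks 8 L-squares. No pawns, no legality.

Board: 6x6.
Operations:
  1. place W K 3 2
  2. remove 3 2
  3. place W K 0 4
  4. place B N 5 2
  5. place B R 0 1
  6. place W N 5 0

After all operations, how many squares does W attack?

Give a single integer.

Op 1: place WK@(3,2)
Op 2: remove (3,2)
Op 3: place WK@(0,4)
Op 4: place BN@(5,2)
Op 5: place BR@(0,1)
Op 6: place WN@(5,0)
Per-piece attacks for W:
  WK@(0,4): attacks (0,5) (0,3) (1,4) (1,5) (1,3)
  WN@(5,0): attacks (4,2) (3,1)
Union (7 distinct): (0,3) (0,5) (1,3) (1,4) (1,5) (3,1) (4,2)

Answer: 7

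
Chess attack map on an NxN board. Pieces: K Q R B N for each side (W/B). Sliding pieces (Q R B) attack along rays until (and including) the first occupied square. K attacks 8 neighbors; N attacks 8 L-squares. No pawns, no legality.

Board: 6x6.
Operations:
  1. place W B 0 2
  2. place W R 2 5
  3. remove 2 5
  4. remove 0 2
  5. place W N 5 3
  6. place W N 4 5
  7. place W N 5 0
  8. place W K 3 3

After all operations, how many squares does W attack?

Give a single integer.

Op 1: place WB@(0,2)
Op 2: place WR@(2,5)
Op 3: remove (2,5)
Op 4: remove (0,2)
Op 5: place WN@(5,3)
Op 6: place WN@(4,5)
Op 7: place WN@(5,0)
Op 8: place WK@(3,3)
Per-piece attacks for W:
  WK@(3,3): attacks (3,4) (3,2) (4,3) (2,3) (4,4) (4,2) (2,4) (2,2)
  WN@(4,5): attacks (5,3) (3,3) (2,4)
  WN@(5,0): attacks (4,2) (3,1)
  WN@(5,3): attacks (4,5) (3,4) (4,1) (3,2)
Union (13 distinct): (2,2) (2,3) (2,4) (3,1) (3,2) (3,3) (3,4) (4,1) (4,2) (4,3) (4,4) (4,5) (5,3)

Answer: 13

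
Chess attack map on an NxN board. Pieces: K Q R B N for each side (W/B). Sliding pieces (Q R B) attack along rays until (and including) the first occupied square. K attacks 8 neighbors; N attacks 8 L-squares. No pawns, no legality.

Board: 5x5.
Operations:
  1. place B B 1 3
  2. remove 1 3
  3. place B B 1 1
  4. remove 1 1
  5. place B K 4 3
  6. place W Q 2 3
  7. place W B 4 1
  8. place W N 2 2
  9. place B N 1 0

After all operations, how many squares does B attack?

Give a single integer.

Answer: 8

Derivation:
Op 1: place BB@(1,3)
Op 2: remove (1,3)
Op 3: place BB@(1,1)
Op 4: remove (1,1)
Op 5: place BK@(4,3)
Op 6: place WQ@(2,3)
Op 7: place WB@(4,1)
Op 8: place WN@(2,2)
Op 9: place BN@(1,0)
Per-piece attacks for B:
  BN@(1,0): attacks (2,2) (3,1) (0,2)
  BK@(4,3): attacks (4,4) (4,2) (3,3) (3,4) (3,2)
Union (8 distinct): (0,2) (2,2) (3,1) (3,2) (3,3) (3,4) (4,2) (4,4)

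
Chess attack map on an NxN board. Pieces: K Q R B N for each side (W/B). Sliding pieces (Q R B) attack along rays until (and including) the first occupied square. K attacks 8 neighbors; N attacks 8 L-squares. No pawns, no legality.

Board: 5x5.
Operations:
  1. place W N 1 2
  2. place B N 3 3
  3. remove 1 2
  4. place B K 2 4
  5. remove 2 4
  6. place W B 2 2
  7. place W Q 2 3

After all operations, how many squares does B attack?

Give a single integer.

Op 1: place WN@(1,2)
Op 2: place BN@(3,3)
Op 3: remove (1,2)
Op 4: place BK@(2,4)
Op 5: remove (2,4)
Op 6: place WB@(2,2)
Op 7: place WQ@(2,3)
Per-piece attacks for B:
  BN@(3,3): attacks (1,4) (4,1) (2,1) (1,2)
Union (4 distinct): (1,2) (1,4) (2,1) (4,1)

Answer: 4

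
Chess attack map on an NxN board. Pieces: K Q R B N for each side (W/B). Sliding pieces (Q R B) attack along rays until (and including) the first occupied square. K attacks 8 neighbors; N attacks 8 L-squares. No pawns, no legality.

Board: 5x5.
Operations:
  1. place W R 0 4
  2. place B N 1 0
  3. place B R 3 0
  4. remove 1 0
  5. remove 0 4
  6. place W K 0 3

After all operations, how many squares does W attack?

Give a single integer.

Op 1: place WR@(0,4)
Op 2: place BN@(1,0)
Op 3: place BR@(3,0)
Op 4: remove (1,0)
Op 5: remove (0,4)
Op 6: place WK@(0,3)
Per-piece attacks for W:
  WK@(0,3): attacks (0,4) (0,2) (1,3) (1,4) (1,2)
Union (5 distinct): (0,2) (0,4) (1,2) (1,3) (1,4)

Answer: 5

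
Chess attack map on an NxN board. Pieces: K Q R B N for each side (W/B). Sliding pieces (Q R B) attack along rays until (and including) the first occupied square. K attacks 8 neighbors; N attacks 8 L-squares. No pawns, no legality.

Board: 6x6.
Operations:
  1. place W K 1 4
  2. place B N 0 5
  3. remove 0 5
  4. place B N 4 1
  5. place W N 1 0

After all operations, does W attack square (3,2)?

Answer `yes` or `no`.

Op 1: place WK@(1,4)
Op 2: place BN@(0,5)
Op 3: remove (0,5)
Op 4: place BN@(4,1)
Op 5: place WN@(1,0)
Per-piece attacks for W:
  WN@(1,0): attacks (2,2) (3,1) (0,2)
  WK@(1,4): attacks (1,5) (1,3) (2,4) (0,4) (2,5) (2,3) (0,5) (0,3)
W attacks (3,2): no

Answer: no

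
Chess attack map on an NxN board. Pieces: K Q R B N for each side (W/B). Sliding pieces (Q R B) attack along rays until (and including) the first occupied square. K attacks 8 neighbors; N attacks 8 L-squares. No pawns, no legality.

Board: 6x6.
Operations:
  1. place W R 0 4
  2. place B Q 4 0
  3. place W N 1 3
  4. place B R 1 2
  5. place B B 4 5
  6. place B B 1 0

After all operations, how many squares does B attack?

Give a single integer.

Answer: 23

Derivation:
Op 1: place WR@(0,4)
Op 2: place BQ@(4,0)
Op 3: place WN@(1,3)
Op 4: place BR@(1,2)
Op 5: place BB@(4,5)
Op 6: place BB@(1,0)
Per-piece attacks for B:
  BB@(1,0): attacks (2,1) (3,2) (4,3) (5,4) (0,1)
  BR@(1,2): attacks (1,3) (1,1) (1,0) (2,2) (3,2) (4,2) (5,2) (0,2) [ray(0,1) blocked at (1,3); ray(0,-1) blocked at (1,0)]
  BQ@(4,0): attacks (4,1) (4,2) (4,3) (4,4) (4,5) (5,0) (3,0) (2,0) (1,0) (5,1) (3,1) (2,2) (1,3) [ray(0,1) blocked at (4,5); ray(-1,0) blocked at (1,0); ray(-1,1) blocked at (1,3)]
  BB@(4,5): attacks (5,4) (3,4) (2,3) (1,2) [ray(-1,-1) blocked at (1,2)]
Union (23 distinct): (0,1) (0,2) (1,0) (1,1) (1,2) (1,3) (2,0) (2,1) (2,2) (2,3) (3,0) (3,1) (3,2) (3,4) (4,1) (4,2) (4,3) (4,4) (4,5) (5,0) (5,1) (5,2) (5,4)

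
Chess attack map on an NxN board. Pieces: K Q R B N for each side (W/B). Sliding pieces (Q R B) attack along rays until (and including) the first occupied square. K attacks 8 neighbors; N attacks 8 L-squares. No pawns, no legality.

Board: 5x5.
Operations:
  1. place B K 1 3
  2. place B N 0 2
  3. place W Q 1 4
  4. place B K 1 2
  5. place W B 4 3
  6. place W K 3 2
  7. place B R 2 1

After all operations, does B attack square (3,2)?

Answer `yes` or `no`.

Answer: no

Derivation:
Op 1: place BK@(1,3)
Op 2: place BN@(0,2)
Op 3: place WQ@(1,4)
Op 4: place BK@(1,2)
Op 5: place WB@(4,3)
Op 6: place WK@(3,2)
Op 7: place BR@(2,1)
Per-piece attacks for B:
  BN@(0,2): attacks (1,4) (2,3) (1,0) (2,1)
  BK@(1,2): attacks (1,3) (1,1) (2,2) (0,2) (2,3) (2,1) (0,3) (0,1)
  BK@(1,3): attacks (1,4) (1,2) (2,3) (0,3) (2,4) (2,2) (0,4) (0,2)
  BR@(2,1): attacks (2,2) (2,3) (2,4) (2,0) (3,1) (4,1) (1,1) (0,1)
B attacks (3,2): no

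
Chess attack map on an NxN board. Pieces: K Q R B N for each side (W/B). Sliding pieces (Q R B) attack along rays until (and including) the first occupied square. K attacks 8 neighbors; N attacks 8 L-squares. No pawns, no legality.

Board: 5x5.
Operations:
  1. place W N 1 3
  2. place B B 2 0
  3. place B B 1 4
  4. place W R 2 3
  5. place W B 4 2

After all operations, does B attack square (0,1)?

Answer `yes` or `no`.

Answer: no

Derivation:
Op 1: place WN@(1,3)
Op 2: place BB@(2,0)
Op 3: place BB@(1,4)
Op 4: place WR@(2,3)
Op 5: place WB@(4,2)
Per-piece attacks for B:
  BB@(1,4): attacks (2,3) (0,3) [ray(1,-1) blocked at (2,3)]
  BB@(2,0): attacks (3,1) (4,2) (1,1) (0,2) [ray(1,1) blocked at (4,2)]
B attacks (0,1): no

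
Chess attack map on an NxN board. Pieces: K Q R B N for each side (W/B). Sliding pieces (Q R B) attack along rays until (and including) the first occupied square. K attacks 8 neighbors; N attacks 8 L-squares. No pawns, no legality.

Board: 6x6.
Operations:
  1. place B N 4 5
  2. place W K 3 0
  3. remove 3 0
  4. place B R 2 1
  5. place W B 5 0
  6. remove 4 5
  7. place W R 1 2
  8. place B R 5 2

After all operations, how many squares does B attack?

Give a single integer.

Op 1: place BN@(4,5)
Op 2: place WK@(3,0)
Op 3: remove (3,0)
Op 4: place BR@(2,1)
Op 5: place WB@(5,0)
Op 6: remove (4,5)
Op 7: place WR@(1,2)
Op 8: place BR@(5,2)
Per-piece attacks for B:
  BR@(2,1): attacks (2,2) (2,3) (2,4) (2,5) (2,0) (3,1) (4,1) (5,1) (1,1) (0,1)
  BR@(5,2): attacks (5,3) (5,4) (5,5) (5,1) (5,0) (4,2) (3,2) (2,2) (1,2) [ray(0,-1) blocked at (5,0); ray(-1,0) blocked at (1,2)]
Union (17 distinct): (0,1) (1,1) (1,2) (2,0) (2,2) (2,3) (2,4) (2,5) (3,1) (3,2) (4,1) (4,2) (5,0) (5,1) (5,3) (5,4) (5,5)

Answer: 17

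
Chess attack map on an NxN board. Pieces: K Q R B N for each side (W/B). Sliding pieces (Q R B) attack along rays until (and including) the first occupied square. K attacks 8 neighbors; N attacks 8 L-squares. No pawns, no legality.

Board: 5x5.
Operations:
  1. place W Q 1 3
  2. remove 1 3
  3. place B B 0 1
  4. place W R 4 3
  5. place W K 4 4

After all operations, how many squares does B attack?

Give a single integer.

Op 1: place WQ@(1,3)
Op 2: remove (1,3)
Op 3: place BB@(0,1)
Op 4: place WR@(4,3)
Op 5: place WK@(4,4)
Per-piece attacks for B:
  BB@(0,1): attacks (1,2) (2,3) (3,4) (1,0)
Union (4 distinct): (1,0) (1,2) (2,3) (3,4)

Answer: 4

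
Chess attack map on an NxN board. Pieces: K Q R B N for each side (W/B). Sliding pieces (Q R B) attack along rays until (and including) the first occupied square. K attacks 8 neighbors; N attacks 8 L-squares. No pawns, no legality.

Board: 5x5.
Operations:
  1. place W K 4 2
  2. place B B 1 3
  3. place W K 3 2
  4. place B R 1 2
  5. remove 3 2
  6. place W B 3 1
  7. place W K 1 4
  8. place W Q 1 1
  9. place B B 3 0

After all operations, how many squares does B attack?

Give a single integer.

Op 1: place WK@(4,2)
Op 2: place BB@(1,3)
Op 3: place WK@(3,2)
Op 4: place BR@(1,2)
Op 5: remove (3,2)
Op 6: place WB@(3,1)
Op 7: place WK@(1,4)
Op 8: place WQ@(1,1)
Op 9: place BB@(3,0)
Per-piece attacks for B:
  BR@(1,2): attacks (1,3) (1,1) (2,2) (3,2) (4,2) (0,2) [ray(0,1) blocked at (1,3); ray(0,-1) blocked at (1,1); ray(1,0) blocked at (4,2)]
  BB@(1,3): attacks (2,4) (2,2) (3,1) (0,4) (0,2) [ray(1,-1) blocked at (3,1)]
  BB@(3,0): attacks (4,1) (2,1) (1,2) [ray(-1,1) blocked at (1,2)]
Union (12 distinct): (0,2) (0,4) (1,1) (1,2) (1,3) (2,1) (2,2) (2,4) (3,1) (3,2) (4,1) (4,2)

Answer: 12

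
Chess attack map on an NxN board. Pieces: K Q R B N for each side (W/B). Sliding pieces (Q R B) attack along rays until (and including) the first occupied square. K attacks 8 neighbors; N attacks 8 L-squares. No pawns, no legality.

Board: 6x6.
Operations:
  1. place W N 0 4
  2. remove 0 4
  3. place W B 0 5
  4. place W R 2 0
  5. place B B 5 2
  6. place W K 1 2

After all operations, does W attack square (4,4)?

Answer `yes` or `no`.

Answer: no

Derivation:
Op 1: place WN@(0,4)
Op 2: remove (0,4)
Op 3: place WB@(0,5)
Op 4: place WR@(2,0)
Op 5: place BB@(5,2)
Op 6: place WK@(1,2)
Per-piece attacks for W:
  WB@(0,5): attacks (1,4) (2,3) (3,2) (4,1) (5,0)
  WK@(1,2): attacks (1,3) (1,1) (2,2) (0,2) (2,3) (2,1) (0,3) (0,1)
  WR@(2,0): attacks (2,1) (2,2) (2,3) (2,4) (2,5) (3,0) (4,0) (5,0) (1,0) (0,0)
W attacks (4,4): no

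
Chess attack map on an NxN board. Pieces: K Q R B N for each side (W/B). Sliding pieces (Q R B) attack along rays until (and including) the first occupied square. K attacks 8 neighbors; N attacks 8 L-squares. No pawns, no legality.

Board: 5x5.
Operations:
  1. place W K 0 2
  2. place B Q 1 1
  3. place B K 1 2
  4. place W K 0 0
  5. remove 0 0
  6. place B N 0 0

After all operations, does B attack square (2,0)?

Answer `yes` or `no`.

Answer: yes

Derivation:
Op 1: place WK@(0,2)
Op 2: place BQ@(1,1)
Op 3: place BK@(1,2)
Op 4: place WK@(0,0)
Op 5: remove (0,0)
Op 6: place BN@(0,0)
Per-piece attacks for B:
  BN@(0,0): attacks (1,2) (2,1)
  BQ@(1,1): attacks (1,2) (1,0) (2,1) (3,1) (4,1) (0,1) (2,2) (3,3) (4,4) (2,0) (0,2) (0,0) [ray(0,1) blocked at (1,2); ray(-1,1) blocked at (0,2); ray(-1,-1) blocked at (0,0)]
  BK@(1,2): attacks (1,3) (1,1) (2,2) (0,2) (2,3) (2,1) (0,3) (0,1)
B attacks (2,0): yes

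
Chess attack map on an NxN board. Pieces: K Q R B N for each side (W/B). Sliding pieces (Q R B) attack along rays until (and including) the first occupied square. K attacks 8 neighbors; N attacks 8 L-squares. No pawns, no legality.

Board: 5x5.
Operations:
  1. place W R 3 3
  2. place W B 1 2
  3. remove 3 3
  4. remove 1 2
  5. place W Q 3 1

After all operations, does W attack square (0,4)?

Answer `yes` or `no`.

Op 1: place WR@(3,3)
Op 2: place WB@(1,2)
Op 3: remove (3,3)
Op 4: remove (1,2)
Op 5: place WQ@(3,1)
Per-piece attacks for W:
  WQ@(3,1): attacks (3,2) (3,3) (3,4) (3,0) (4,1) (2,1) (1,1) (0,1) (4,2) (4,0) (2,2) (1,3) (0,4) (2,0)
W attacks (0,4): yes

Answer: yes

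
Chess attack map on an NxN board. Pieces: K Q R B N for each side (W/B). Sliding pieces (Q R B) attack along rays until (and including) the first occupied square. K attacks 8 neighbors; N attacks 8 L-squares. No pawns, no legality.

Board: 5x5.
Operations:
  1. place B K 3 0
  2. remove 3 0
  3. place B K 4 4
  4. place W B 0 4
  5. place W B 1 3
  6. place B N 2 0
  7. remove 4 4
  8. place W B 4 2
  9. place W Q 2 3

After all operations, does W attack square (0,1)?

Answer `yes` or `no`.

Op 1: place BK@(3,0)
Op 2: remove (3,0)
Op 3: place BK@(4,4)
Op 4: place WB@(0,4)
Op 5: place WB@(1,3)
Op 6: place BN@(2,0)
Op 7: remove (4,4)
Op 8: place WB@(4,2)
Op 9: place WQ@(2,3)
Per-piece attacks for W:
  WB@(0,4): attacks (1,3) [ray(1,-1) blocked at (1,3)]
  WB@(1,3): attacks (2,4) (2,2) (3,1) (4,0) (0,4) (0,2) [ray(-1,1) blocked at (0,4)]
  WQ@(2,3): attacks (2,4) (2,2) (2,1) (2,0) (3,3) (4,3) (1,3) (3,4) (3,2) (4,1) (1,4) (1,2) (0,1) [ray(0,-1) blocked at (2,0); ray(-1,0) blocked at (1,3)]
  WB@(4,2): attacks (3,3) (2,4) (3,1) (2,0) [ray(-1,-1) blocked at (2,0)]
W attacks (0,1): yes

Answer: yes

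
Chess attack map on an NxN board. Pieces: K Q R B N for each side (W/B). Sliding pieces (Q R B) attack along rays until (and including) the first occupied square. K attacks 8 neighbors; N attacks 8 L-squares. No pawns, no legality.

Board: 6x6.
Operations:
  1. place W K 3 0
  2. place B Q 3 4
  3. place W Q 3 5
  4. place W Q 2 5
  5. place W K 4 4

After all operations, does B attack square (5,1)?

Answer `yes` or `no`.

Op 1: place WK@(3,0)
Op 2: place BQ@(3,4)
Op 3: place WQ@(3,5)
Op 4: place WQ@(2,5)
Op 5: place WK@(4,4)
Per-piece attacks for B:
  BQ@(3,4): attacks (3,5) (3,3) (3,2) (3,1) (3,0) (4,4) (2,4) (1,4) (0,4) (4,5) (4,3) (5,2) (2,5) (2,3) (1,2) (0,1) [ray(0,1) blocked at (3,5); ray(0,-1) blocked at (3,0); ray(1,0) blocked at (4,4); ray(-1,1) blocked at (2,5)]
B attacks (5,1): no

Answer: no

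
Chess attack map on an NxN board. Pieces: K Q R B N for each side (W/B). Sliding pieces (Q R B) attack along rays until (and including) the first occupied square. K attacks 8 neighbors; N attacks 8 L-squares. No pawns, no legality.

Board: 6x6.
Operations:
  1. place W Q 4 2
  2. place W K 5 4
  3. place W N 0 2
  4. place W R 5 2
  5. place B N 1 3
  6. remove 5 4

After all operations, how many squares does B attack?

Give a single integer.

Op 1: place WQ@(4,2)
Op 2: place WK@(5,4)
Op 3: place WN@(0,2)
Op 4: place WR@(5,2)
Op 5: place BN@(1,3)
Op 6: remove (5,4)
Per-piece attacks for B:
  BN@(1,3): attacks (2,5) (3,4) (0,5) (2,1) (3,2) (0,1)
Union (6 distinct): (0,1) (0,5) (2,1) (2,5) (3,2) (3,4)

Answer: 6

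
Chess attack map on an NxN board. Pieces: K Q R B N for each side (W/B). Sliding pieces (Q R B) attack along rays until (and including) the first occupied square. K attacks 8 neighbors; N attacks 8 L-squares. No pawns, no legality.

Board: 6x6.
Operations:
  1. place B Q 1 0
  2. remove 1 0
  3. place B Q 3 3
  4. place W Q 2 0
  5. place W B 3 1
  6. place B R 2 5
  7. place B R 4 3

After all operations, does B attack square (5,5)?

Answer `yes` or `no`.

Op 1: place BQ@(1,0)
Op 2: remove (1,0)
Op 3: place BQ@(3,3)
Op 4: place WQ@(2,0)
Op 5: place WB@(3,1)
Op 6: place BR@(2,5)
Op 7: place BR@(4,3)
Per-piece attacks for B:
  BR@(2,5): attacks (2,4) (2,3) (2,2) (2,1) (2,0) (3,5) (4,5) (5,5) (1,5) (0,5) [ray(0,-1) blocked at (2,0)]
  BQ@(3,3): attacks (3,4) (3,5) (3,2) (3,1) (4,3) (2,3) (1,3) (0,3) (4,4) (5,5) (4,2) (5,1) (2,4) (1,5) (2,2) (1,1) (0,0) [ray(0,-1) blocked at (3,1); ray(1,0) blocked at (4,3)]
  BR@(4,3): attacks (4,4) (4,5) (4,2) (4,1) (4,0) (5,3) (3,3) [ray(-1,0) blocked at (3,3)]
B attacks (5,5): yes

Answer: yes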